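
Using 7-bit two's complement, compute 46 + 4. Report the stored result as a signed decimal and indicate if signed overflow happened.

50; no overflow

46 → 0101110
4 → 0000100
  0101110
+ 0000100
= 0110010
Result 0110010: MSB = 0 → value 50.
Both addends are non-negative and so is the stored result: no signed overflow.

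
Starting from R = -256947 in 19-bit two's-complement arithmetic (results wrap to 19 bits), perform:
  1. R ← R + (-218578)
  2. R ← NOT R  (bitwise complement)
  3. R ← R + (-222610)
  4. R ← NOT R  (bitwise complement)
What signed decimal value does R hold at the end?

Start: R = -256947 = 1000001010001001101.
R = -256947 + (-218578) = -475525; wraps to 48763 = 0001011111001111011
R = NOT 0001011111001111011 = 1110100000110000100 = -48764
R = -48764 + (-222610) = -271374; wraps to 252914 = 0111101101111110010
R = NOT 0111101101111110010 = 1000010010000001101 = -252915

-252915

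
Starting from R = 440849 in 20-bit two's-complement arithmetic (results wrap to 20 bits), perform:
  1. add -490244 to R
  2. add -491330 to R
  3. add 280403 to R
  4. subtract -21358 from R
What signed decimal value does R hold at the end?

-238964

Start: R = 440849 = 01101011101000010001.
R = 440849 + (-490244) = -49395 = 11110011111100001101
R = -49395 + (-491330) = -540725; wraps to 507851 = 01111011111111001011
R = 507851 + 280403 = 788254; wraps to -260322 = 11000000011100011110
R = -260322 − (-21358) = -238964 = 11000101101010001100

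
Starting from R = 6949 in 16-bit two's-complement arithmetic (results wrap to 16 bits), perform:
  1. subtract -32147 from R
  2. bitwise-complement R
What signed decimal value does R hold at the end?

Start: R = 6949 = 0001101100100101.
R = 6949 − (-32147) = 39096; wraps to -26440 = 1001100010111000
R = NOT 1001100010111000 = 0110011101000111 = 26439

26439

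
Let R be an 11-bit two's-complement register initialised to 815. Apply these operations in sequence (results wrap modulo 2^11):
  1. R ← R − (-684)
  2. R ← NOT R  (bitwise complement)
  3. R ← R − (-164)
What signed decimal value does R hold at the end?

712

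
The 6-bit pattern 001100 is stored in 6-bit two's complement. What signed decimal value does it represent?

12

MSB is 0, so the value is non-negative: 001100 = 12.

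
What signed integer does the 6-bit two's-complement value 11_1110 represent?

-2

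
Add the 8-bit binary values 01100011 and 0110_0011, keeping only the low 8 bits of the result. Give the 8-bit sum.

11000110

  01100011
+ 01100011
= 11000110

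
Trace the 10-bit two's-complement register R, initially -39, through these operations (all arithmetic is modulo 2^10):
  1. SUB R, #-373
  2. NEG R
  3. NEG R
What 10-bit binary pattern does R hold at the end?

Start: R = -39 = 1111011001.
R = -39 − (-373) = 334 = 0101001110
R = −(334) = -334 = 1010110010
R = −(-334) = 334 = 0101001110

0101001110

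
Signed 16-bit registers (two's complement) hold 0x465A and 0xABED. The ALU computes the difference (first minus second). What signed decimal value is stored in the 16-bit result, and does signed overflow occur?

-26003; overflow

0x465A = 0100011001011010 = 18010 (signed)
0xABED = 1010101111101101 = -21523 (signed)
Subtract via negate-and-add: invert 1010101111101101 + 1 = 0101010000010011 (i.e. 21523).
  0100011001011010
+ 0101010000010011
= 1001101001101101
Result 1001101001101101: MSB = 1 → 39533 − 65536 = -26003.
Both addends (after negating the subtrahend) are non-negative but the stored result is negative: signed overflow. The true value 18010 − (-21523) = 39533 lies outside [-32768, 32767].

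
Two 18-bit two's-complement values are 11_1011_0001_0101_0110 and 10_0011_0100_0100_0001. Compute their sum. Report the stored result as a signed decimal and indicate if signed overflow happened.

124311; overflow

11_1011_0001_0101_0110 → 111011000101010110 = -20138 (signed)
10_0011_0100_0100_0001 → 100011010001000001 = -117695 (signed)
  111011000101010110
+ 100011010001000001
= 011110010110010111  (discard carry-out 1)
Result 011110010110010111: MSB = 0 → value 124311.
Both addends are negative but the stored result is non-negative: signed overflow. The true value -20138 + (-117695) = -137833 lies outside [-131072, 131071].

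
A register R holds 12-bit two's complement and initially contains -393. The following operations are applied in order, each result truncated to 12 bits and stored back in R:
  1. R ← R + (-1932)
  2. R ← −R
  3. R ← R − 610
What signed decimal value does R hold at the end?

1715

Start: R = -393 = 111001110111.
R = -393 + (-1932) = -2325; wraps to 1771 = 011011101011
R = −(1771) = -1771 = 100100010101
R = -1771 − 610 = -2381; wraps to 1715 = 011010110011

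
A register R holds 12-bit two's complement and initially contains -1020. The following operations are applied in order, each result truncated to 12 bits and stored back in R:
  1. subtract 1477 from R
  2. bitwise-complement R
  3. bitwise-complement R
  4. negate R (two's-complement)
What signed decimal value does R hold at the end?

Start: R = -1020 = 110000000100.
R = -1020 − 1477 = -2497; wraps to 1599 = 011000111111
R = NOT 011000111111 = 100111000000 = -1600
R = NOT 100111000000 = 011000111111 = 1599
R = −(1599) = -1599 = 100111000001

-1599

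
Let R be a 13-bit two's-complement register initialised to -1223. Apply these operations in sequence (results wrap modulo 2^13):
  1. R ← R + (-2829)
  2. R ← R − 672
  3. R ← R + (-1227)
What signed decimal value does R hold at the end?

2241

Start: R = -1223 = 1101100111001.
R = -1223 + (-2829) = -4052 = 1000000101100
R = -4052 − 672 = -4724; wraps to 3468 = 0110110001100
R = 3468 + (-1227) = 2241 = 0100011000001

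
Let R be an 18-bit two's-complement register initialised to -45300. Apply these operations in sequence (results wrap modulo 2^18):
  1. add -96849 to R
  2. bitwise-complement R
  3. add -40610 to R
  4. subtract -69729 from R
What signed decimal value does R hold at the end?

-90877

Start: R = -45300 = 110100111100001100.
R = -45300 + (-96849) = -142149; wraps to 119995 = 011101010010111011
R = NOT 011101010010111011 = 100010101101000100 = -119996
R = -119996 + (-40610) = -160606; wraps to 101538 = 011000110010100010
R = 101538 − (-69729) = 171267; wraps to -90877 = 101001110100000011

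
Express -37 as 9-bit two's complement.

|-37| = 37 = 000100101 in 9 bits.
Invert the bits: 111011010. Add 1: 111011011.

111011011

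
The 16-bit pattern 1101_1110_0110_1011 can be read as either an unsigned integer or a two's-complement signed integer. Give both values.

Unsigned: 1101111001101011 = 56939.
Signed: MSB=1 → 56939 − 65536 = -8597.

unsigned = 56939, signed = -8597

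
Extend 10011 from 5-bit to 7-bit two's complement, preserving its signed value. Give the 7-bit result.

MSB of 10011 is 1; replicate it into the new high bits.
11|10011 → 1110011 (still -13).

1110011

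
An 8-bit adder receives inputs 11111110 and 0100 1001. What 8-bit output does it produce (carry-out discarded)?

  11111110
+ 01001001
= 01000111  (discard carry-out 1)

01000111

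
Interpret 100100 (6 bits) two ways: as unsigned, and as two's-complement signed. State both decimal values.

Unsigned: 100100 = 36.
Signed: MSB=1 → 36 − 64 = -28.

unsigned = 36, signed = -28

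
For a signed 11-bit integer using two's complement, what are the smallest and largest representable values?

Minimum: −2^10 = -1024.
Maximum: 2^10 − 1 = 1023.

min = -1024, max = 1023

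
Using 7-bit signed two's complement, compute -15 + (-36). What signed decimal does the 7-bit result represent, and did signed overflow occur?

-15 → 1110001
-36 → 1011100
  1110001
+ 1011100
= 1001101  (discard carry-out 1)
Result 1001101: MSB = 1 → 77 − 128 = -51.
Both addends are negative and so is the stored result: no signed overflow.

-51; no overflow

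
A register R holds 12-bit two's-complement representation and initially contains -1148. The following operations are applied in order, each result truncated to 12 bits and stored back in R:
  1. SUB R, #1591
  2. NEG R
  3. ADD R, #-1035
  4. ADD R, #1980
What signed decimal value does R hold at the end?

Start: R = -1148 = 101110000100.
R = -1148 − 1591 = -2739; wraps to 1357 = 010101001101
R = −(1357) = -1357 = 101010110011
R = -1357 + (-1035) = -2392; wraps to 1704 = 011010101000
R = 1704 + 1980 = 3684; wraps to -412 = 111001100100

-412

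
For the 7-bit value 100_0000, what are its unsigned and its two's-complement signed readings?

Unsigned: 1000000 = 64.
Signed: MSB=1 → 64 − 128 = -64.

unsigned = 64, signed = -64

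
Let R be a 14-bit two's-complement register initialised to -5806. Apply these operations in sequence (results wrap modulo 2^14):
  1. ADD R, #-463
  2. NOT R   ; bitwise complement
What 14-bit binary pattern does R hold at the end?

Start: R = -5806 = 10100101010010.
R = -5806 + (-463) = -6269 = 10011110000011
R = NOT 10011110000011 = 01100001111100 = 6268

01100001111100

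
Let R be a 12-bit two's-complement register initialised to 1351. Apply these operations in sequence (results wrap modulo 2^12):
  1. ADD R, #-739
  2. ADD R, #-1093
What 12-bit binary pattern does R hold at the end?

111000011111

Start: R = 1351 = 010101000111.
R = 1351 + (-739) = 612 = 001001100100
R = 612 + (-1093) = -481 = 111000011111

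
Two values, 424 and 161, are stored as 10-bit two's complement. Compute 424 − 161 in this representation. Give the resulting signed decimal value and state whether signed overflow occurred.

424 → 0110101000
161 → 0010100001
Subtract via negate-and-add: invert 0010100001 + 1 = 1101011111 (i.e. -161).
  0110101000
+ 1101011111
= 0100000111  (discard carry-out 1)
Result 0100000111: MSB = 0 → value 263.
Addends (after negating the subtrahend) have opposite signs, so signed overflow cannot occur.

263; no overflow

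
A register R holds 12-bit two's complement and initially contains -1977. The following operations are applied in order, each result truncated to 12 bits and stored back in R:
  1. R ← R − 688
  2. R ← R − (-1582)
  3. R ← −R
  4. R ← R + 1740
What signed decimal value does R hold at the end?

-1273

Start: R = -1977 = 100001000111.
R = -1977 − 688 = -2665; wraps to 1431 = 010110010111
R = 1431 − (-1582) = 3013; wraps to -1083 = 101111000101
R = −(-1083) = 1083 = 010000111011
R = 1083 + 1740 = 2823; wraps to -1273 = 101100000111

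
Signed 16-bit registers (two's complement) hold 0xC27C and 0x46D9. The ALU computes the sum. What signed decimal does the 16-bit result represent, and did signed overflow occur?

0xC27C = 1100001001111100 = -15748 (signed)
0x46D9 = 0100011011011001 = 18137 (signed)
  1100001001111100
+ 0100011011011001
= 0000100101010101  (discard carry-out 1)
Result 0000100101010101: MSB = 0 → value 2389.
Addends have opposite signs, so signed overflow cannot occur.

2389; no overflow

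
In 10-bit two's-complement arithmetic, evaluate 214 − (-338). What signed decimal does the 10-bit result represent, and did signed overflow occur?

214 → 0011010110
-338 → 1010101110
Subtract via negate-and-add: invert 1010101110 + 1 = 0101010010 (i.e. 338).
  0011010110
+ 0101010010
= 1000101000
Result 1000101000: MSB = 1 → 552 − 1024 = -472.
Both addends (after negating the subtrahend) are non-negative but the stored result is negative: signed overflow. The true value 214 − (-338) = 552 lies outside [-512, 511].

-472; overflow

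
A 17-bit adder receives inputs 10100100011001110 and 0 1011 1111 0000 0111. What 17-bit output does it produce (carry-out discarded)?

  10100100011001110
+ 01011111100000111
= 00000011111010101  (discard carry-out 1)

00000011111010101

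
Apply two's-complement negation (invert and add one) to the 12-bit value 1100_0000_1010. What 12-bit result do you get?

Invert: 001111110101. Add 1: 001111110110.

001111110110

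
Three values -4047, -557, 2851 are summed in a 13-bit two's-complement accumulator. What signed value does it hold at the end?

-4047 + (-557) = -4604 → wraps to 3588 (0111000000100)
3588 + 2851 = 6439 → wraps to -1753 (1100100100111)

-1753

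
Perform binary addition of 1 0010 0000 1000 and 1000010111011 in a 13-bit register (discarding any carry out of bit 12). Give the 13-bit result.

  1001000001000
+ 1000010111011
= 0001011000011  (discard carry-out 1)

0001011000011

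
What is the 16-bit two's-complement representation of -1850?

1111100011000110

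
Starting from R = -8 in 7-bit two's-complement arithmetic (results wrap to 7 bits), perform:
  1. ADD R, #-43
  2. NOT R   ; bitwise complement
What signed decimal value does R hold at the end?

50

Start: R = -8 = 1111000.
R = -8 + (-43) = -51 = 1001101
R = NOT 1001101 = 0110010 = 50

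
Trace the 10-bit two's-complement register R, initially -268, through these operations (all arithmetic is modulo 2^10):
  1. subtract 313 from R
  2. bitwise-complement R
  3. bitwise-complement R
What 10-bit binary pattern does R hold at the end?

0110111011

Start: R = -268 = 1011110100.
R = -268 − 313 = -581; wraps to 443 = 0110111011
R = NOT 0110111011 = 1001000100 = -444
R = NOT 1001000100 = 0110111011 = 443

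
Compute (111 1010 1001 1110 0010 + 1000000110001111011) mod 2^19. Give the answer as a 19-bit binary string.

0111011011001011101

  1111010100111100010
+ 1000000110001111011
= 0111011011001011101  (discard carry-out 1)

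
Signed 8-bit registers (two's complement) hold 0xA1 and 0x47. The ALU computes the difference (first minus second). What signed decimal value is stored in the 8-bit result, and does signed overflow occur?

90; overflow

0xA1 = 10100001 = -95 (signed)
0x47 = 01000111 = 71 (signed)
Subtract via negate-and-add: invert 01000111 + 1 = 10111001 (i.e. -71).
  10100001
+ 10111001
= 01011010  (discard carry-out 1)
Result 01011010: MSB = 0 → value 90.
Both addends (after negating the subtrahend) are negative but the stored result is non-negative: signed overflow. The true value -95 − 71 = -166 lies outside [-128, 127].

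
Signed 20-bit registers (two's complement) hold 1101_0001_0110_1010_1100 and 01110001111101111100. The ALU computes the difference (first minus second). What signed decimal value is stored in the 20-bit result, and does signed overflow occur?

1101_0001_0110_1010_1100 → 11010001011010101100 = -190804 (signed)
01110001111101111100 = 466812 (signed)
Subtract via negate-and-add: invert 01110001111101111100 + 1 = 10001110000010000100 (i.e. -466812).
  11010001011010101100
+ 10001110000010000100
= 01011111011100110000  (discard carry-out 1)
Result 01011111011100110000: MSB = 0 → value 390960.
Both addends (after negating the subtrahend) are negative but the stored result is non-negative: signed overflow. The true value -190804 − 466812 = -657616 lies outside [-524288, 524287].

390960; overflow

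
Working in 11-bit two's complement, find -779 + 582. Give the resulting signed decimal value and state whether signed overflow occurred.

-197; no overflow

-779 → 10011110101
582 → 01001000110
  10011110101
+ 01001000110
= 11100111011
Result 11100111011: MSB = 1 → 1851 − 2048 = -197.
Addends have opposite signs, so signed overflow cannot occur.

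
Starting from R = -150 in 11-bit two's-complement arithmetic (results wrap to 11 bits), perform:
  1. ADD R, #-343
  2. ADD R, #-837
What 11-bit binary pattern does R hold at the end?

Start: R = -150 = 11101101010.
R = -150 + (-343) = -493 = 11000010011
R = -493 + (-837) = -1330; wraps to 718 = 01011001110

01011001110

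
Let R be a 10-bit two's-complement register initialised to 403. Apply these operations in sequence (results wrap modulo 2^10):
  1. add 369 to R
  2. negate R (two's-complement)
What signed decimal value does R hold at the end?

252

Start: R = 403 = 0110010011.
R = 403 + 369 = 772; wraps to -252 = 1100000100
R = −(-252) = 252 = 0011111100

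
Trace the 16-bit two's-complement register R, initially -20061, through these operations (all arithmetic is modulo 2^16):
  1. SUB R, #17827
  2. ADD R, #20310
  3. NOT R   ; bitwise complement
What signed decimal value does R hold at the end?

17577

Start: R = -20061 = 1011000110100011.
R = -20061 − 17827 = -37888; wraps to 27648 = 0110110000000000
R = 27648 + 20310 = 47958; wraps to -17578 = 1011101101010110
R = NOT 1011101101010110 = 0100010010101001 = 17577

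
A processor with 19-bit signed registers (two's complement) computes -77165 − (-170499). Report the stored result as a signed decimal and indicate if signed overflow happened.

93334; no overflow

-77165 → 1101101001010010011
-170499 → 1010110010111111101
Subtract via negate-and-add: invert 1010110010111111101 + 1 = 0101001101000000011 (i.e. 170499).
  1101101001010010011
+ 0101001101000000011
= 0010110110010010110  (discard carry-out 1)
Result 0010110110010010110: MSB = 0 → value 93334.
Addends (after negating the subtrahend) have opposite signs, so signed overflow cannot occur.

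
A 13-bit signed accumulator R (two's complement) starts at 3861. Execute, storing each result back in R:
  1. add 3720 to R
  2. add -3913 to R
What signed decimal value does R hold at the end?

Start: R = 3861 = 0111100010101.
R = 3861 + 3720 = 7581; wraps to -611 = 1110110011101
R = -611 + (-3913) = -4524; wraps to 3668 = 0111001010100

3668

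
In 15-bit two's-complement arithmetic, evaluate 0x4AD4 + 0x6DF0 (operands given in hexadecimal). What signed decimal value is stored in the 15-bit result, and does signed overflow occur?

14532; overflow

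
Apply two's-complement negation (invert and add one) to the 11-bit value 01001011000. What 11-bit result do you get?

10110101000

Invert: 10110100111. Add 1: 10110101000.
Check: 01001011000 = 600, 10110101000 = -600.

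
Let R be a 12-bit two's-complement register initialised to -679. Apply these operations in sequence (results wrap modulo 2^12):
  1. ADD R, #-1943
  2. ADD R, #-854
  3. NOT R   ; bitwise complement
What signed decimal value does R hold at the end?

-621

Start: R = -679 = 110101011001.
R = -679 + (-1943) = -2622; wraps to 1474 = 010111000010
R = 1474 + (-854) = 620 = 001001101100
R = NOT 001001101100 = 110110010011 = -621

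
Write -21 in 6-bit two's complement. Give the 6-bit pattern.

101011

|-21| = 21 = 010101 in 6 bits.
Invert the bits: 101010. Add 1: 101011.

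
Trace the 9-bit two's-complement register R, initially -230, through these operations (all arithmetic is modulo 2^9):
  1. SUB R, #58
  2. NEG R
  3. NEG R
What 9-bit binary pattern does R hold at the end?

011100000

Start: R = -230 = 100011010.
R = -230 − 58 = -288; wraps to 224 = 011100000
R = −(224) = -224 = 100100000
R = −(-224) = 224 = 011100000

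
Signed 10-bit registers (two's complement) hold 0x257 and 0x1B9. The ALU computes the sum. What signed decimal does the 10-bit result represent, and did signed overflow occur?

0x257 = 1001010111 = -425 (signed)
0x1B9 = 0110111001 = 441 (signed)
  1001010111
+ 0110111001
= 0000010000  (discard carry-out 1)
Result 0000010000: MSB = 0 → value 16.
Addends have opposite signs, so signed overflow cannot occur.

16; no overflow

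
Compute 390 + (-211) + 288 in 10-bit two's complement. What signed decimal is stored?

467

390 + (-211) = 179 (0010110011)
179 + 288 = 467 (0111010011)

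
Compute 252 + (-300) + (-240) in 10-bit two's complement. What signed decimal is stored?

-288

252 + (-300) = -48 (1111010000)
-48 + (-240) = -288 (1011100000)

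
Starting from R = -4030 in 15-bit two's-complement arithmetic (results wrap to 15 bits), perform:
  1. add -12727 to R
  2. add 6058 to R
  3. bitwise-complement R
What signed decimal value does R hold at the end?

10698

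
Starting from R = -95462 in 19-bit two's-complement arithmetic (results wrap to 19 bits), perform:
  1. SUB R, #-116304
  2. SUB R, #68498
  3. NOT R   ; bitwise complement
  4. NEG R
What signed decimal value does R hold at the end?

-47655

Start: R = -95462 = 1101000101100011010.
R = -95462 − (-116304) = 20842 = 0000101000101101010
R = 20842 − 68498 = -47656 = 1110100010111011000
R = NOT 1110100010111011000 = 0001011101000100111 = 47655
R = −(47655) = -47655 = 1110100010111011001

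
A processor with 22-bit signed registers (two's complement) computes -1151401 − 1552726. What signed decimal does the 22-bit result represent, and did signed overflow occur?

1490177; overflow

-1151401 → 1011100110111001010111
1552726 → 0101111011000101010110
Subtract via negate-and-add: invert 0101111011000101010110 + 1 = 1010000100111010101010 (i.e. -1552726).
  1011100110111001010111
+ 1010000100111010101010
= 0101101011110100000001  (discard carry-out 1)
Result 0101101011110100000001: MSB = 0 → value 1490177.
Both addends (after negating the subtrahend) are negative but the stored result is non-negative: signed overflow. The true value -1151401 − 1552726 = -2704127 lies outside [-2097152, 2097151].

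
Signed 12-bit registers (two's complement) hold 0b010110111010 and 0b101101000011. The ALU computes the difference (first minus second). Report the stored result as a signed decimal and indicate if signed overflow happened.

0b010110111010 → 010110111010 = 1466 (signed)
0b101101000011 → 101101000011 = -1213 (signed)
Subtract via negate-and-add: invert 101101000011 + 1 = 010010111101 (i.e. 1213).
  010110111010
+ 010010111101
= 101001110111
Result 101001110111: MSB = 1 → 2679 − 4096 = -1417.
Both addends (after negating the subtrahend) are non-negative but the stored result is negative: signed overflow. The true value 1466 − (-1213) = 2679 lies outside [-2048, 2047].

-1417; overflow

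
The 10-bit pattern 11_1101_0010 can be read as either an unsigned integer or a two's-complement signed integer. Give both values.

Unsigned: 1111010010 = 978.
Signed: MSB=1 → 978 − 1024 = -46.

unsigned = 978, signed = -46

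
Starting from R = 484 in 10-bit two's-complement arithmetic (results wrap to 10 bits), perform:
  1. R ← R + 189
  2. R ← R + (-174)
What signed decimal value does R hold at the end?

499

Start: R = 484 = 0111100100.
R = 484 + 189 = 673; wraps to -351 = 1010100001
R = -351 + (-174) = -525; wraps to 499 = 0111110011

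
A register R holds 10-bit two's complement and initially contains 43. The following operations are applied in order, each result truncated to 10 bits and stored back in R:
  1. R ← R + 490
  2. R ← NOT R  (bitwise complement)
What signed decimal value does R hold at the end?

490

Start: R = 43 = 0000101011.
R = 43 + 490 = 533; wraps to -491 = 1000010101
R = NOT 1000010101 = 0111101010 = 490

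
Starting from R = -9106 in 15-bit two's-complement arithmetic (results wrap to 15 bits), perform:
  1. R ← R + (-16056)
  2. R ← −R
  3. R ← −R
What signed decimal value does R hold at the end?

Start: R = -9106 = 101110001101110.
R = -9106 + (-16056) = -25162; wraps to 7606 = 001110110110110
R = −(7606) = -7606 = 110001001001010
R = −(-7606) = 7606 = 001110110110110

7606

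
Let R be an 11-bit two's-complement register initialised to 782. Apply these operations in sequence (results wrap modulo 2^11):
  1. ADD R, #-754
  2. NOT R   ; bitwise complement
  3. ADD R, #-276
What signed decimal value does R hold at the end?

Start: R = 782 = 01100001110.
R = 782 + (-754) = 28 = 00000011100
R = NOT 00000011100 = 11111100011 = -29
R = -29 + (-276) = -305 = 11011001111

-305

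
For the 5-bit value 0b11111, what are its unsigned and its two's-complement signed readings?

Unsigned: 11111 = 31.
Signed: MSB=1 → 31 − 32 = -1.

unsigned = 31, signed = -1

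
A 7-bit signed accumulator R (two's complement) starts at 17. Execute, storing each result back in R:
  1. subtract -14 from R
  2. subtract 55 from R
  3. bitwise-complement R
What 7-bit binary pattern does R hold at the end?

0010111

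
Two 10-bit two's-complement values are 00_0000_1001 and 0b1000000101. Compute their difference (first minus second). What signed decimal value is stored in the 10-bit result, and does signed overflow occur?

-508; overflow

00_0000_1001 → 0000001001 = 9 (signed)
0b1000000101 → 1000000101 = -507 (signed)
Subtract via negate-and-add: invert 1000000101 + 1 = 0111111011 (i.e. 507).
  0000001001
+ 0111111011
= 1000000100
Result 1000000100: MSB = 1 → 516 − 1024 = -508.
Both addends (after negating the subtrahend) are non-negative but the stored result is negative: signed overflow. The true value 9 − (-507) = 516 lies outside [-512, 511].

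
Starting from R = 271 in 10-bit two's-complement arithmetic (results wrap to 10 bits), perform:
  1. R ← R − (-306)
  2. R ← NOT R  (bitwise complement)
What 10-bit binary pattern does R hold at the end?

0110111110

Start: R = 271 = 0100001111.
R = 271 − (-306) = 577; wraps to -447 = 1001000001
R = NOT 1001000001 = 0110111110 = 446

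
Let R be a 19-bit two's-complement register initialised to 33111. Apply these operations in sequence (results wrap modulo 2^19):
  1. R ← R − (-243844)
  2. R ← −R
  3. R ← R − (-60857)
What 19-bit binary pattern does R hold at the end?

Start: R = 33111 = 0001000000101010111.
R = 33111 − (-243844) = 276955; wraps to -247333 = 1000011100111011011
R = −(-247333) = 247333 = 0111100011000100101
R = 247333 − (-60857) = 308190; wraps to -216098 = 1001011001111011110

1001011001111011110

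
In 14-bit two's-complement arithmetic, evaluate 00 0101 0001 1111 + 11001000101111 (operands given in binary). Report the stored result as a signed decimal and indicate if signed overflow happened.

-2226; no overflow

00 0101 0001 1111 → 00010100011111 = 1311 (signed)
11001000101111 = -3537 (signed)
  00010100011111
+ 11001000101111
= 11011101001110
Result 11011101001110: MSB = 1 → 14158 − 16384 = -2226.
Addends have opposite signs, so signed overflow cannot occur.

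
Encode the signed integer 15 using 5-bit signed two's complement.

15 is non-negative, so write it directly in 5 bits: 01111.

01111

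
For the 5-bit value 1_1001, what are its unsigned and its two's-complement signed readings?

Unsigned: 11001 = 25.
Signed: MSB=1 → 25 − 32 = -7.

unsigned = 25, signed = -7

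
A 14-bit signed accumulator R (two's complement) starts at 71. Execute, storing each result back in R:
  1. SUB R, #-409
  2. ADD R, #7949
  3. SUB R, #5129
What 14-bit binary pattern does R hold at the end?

00110011100100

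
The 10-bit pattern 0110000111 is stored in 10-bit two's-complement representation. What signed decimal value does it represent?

MSB is 0, so the value is non-negative: 0110000111 = 391.

391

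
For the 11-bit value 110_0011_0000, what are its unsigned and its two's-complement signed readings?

unsigned = 1584, signed = -464

Unsigned: 11000110000 = 1584.
Signed: MSB=1 → 1584 − 2048 = -464.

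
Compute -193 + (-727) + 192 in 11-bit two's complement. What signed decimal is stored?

-728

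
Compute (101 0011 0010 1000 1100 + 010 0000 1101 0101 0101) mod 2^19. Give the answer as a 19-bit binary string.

1110011111111100001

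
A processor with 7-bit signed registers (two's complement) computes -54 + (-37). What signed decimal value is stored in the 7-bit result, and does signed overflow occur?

37; overflow

-54 → 1001010
-37 → 1011011
  1001010
+ 1011011
= 0100101  (discard carry-out 1)
Result 0100101: MSB = 0 → value 37.
Both addends are negative but the stored result is non-negative: signed overflow. The true value -54 + (-37) = -91 lies outside [-64, 63].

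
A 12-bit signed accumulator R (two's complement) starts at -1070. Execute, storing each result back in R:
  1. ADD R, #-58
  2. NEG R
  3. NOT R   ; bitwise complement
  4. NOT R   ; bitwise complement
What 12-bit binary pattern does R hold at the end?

010001101000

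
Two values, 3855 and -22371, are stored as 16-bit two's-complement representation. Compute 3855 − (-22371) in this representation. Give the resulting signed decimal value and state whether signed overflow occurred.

3855 → 0000111100001111
-22371 → 1010100010011101
Subtract via negate-and-add: invert 1010100010011101 + 1 = 0101011101100011 (i.e. 22371).
  0000111100001111
+ 0101011101100011
= 0110011001110010
Result 0110011001110010: MSB = 0 → value 26226.
Both addends (after negating the subtrahend) are non-negative and so is the stored result: no signed overflow.

26226; no overflow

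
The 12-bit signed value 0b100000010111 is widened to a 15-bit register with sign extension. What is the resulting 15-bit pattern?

MSB of 100000010111 is 1; replicate it into the new high bits.
111|100000010111 → 111100000010111 (still -2025).

111100000010111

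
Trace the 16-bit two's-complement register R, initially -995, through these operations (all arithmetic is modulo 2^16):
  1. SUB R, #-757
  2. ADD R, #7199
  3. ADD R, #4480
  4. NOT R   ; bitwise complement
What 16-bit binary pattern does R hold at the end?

1101001101001110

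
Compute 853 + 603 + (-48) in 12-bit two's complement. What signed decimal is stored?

1408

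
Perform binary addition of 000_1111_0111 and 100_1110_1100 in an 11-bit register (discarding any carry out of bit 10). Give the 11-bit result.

10111100011

  00011110111
+ 10011101100
= 10111100011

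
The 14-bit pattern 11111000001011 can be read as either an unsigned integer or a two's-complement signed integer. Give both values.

Unsigned: 11111000001011 = 15883.
Signed: MSB=1 → 15883 − 16384 = -501.

unsigned = 15883, signed = -501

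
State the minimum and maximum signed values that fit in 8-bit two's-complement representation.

Minimum: −2^7 = -128.
Maximum: 2^7 − 1 = 127.

min = -128, max = 127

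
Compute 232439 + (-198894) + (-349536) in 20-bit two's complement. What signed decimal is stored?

-315991

232439 + (-198894) = 33545 (00001000001100001001)
33545 + (-349536) = -315991 (10110010110110101001)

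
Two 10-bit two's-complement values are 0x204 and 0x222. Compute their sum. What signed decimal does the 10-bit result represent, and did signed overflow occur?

38; overflow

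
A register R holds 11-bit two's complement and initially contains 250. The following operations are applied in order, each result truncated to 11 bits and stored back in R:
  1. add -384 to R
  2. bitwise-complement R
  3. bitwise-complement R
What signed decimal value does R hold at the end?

-134

Start: R = 250 = 00011111010.
R = 250 + (-384) = -134 = 11101111010
R = NOT 11101111010 = 00010000101 = 133
R = NOT 00010000101 = 11101111010 = -134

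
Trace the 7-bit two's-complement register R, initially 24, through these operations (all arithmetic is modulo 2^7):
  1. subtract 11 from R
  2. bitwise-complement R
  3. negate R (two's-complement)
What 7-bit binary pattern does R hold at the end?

0001110

Start: R = 24 = 0011000.
R = 24 − 11 = 13 = 0001101
R = NOT 0001101 = 1110010 = -14
R = −(-14) = 14 = 0001110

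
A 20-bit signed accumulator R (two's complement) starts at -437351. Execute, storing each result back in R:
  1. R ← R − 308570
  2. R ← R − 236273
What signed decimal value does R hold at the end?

Start: R = -437351 = 10010101001110011001.
R = -437351 − 308570 = -745921; wraps to 302655 = 01001001111000111111
R = 302655 − 236273 = 66382 = 00010000001101001110

66382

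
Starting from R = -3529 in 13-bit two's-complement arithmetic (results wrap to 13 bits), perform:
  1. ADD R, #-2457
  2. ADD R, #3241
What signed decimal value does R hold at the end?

Start: R = -3529 = 1001000110111.
R = -3529 + (-2457) = -5986; wraps to 2206 = 0100010011110
R = 2206 + 3241 = 5447; wraps to -2745 = 1010101000111

-2745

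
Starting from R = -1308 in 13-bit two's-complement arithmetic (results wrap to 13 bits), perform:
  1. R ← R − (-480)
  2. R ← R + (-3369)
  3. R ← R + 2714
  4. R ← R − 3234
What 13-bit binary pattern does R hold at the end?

Start: R = -1308 = 1101011100100.
R = -1308 − (-480) = -828 = 1110011000100
R = -828 + (-3369) = -4197; wraps to 3995 = 0111110011011
R = 3995 + 2714 = 6709; wraps to -1483 = 1101000110101
R = -1483 − 3234 = -4717; wraps to 3475 = 0110110010011

0110110010011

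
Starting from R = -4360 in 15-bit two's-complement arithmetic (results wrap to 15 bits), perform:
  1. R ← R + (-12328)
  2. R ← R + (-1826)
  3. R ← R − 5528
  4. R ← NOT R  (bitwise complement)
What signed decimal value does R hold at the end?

Start: R = -4360 = 110111011111000.
R = -4360 + (-12328) = -16688; wraps to 16080 = 011111011010000
R = 16080 + (-1826) = 14254 = 011011110101110
R = 14254 − 5528 = 8726 = 010001000010110
R = NOT 010001000010110 = 101110111101001 = -8727

-8727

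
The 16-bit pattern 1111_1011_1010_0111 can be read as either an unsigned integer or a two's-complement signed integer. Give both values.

Unsigned: 1111101110100111 = 64423.
Signed: MSB=1 → 64423 − 65536 = -1113.

unsigned = 64423, signed = -1113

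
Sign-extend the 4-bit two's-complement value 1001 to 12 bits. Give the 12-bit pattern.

MSB of 1001 is 1; replicate it into the new high bits.
11111111|1001 → 111111111001 (still -7).

111111111001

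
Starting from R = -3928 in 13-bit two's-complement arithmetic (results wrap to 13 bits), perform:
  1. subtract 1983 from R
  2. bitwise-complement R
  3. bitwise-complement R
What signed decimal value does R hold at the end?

2281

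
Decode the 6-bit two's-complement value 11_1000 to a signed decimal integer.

-8

MSB is 1, so the value is negative.
Unsigned reading: 56. Subtract 2^6 = 64: 56 − 64 = -8.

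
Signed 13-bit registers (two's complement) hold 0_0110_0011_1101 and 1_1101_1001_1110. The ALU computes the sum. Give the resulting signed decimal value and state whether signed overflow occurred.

987; no overflow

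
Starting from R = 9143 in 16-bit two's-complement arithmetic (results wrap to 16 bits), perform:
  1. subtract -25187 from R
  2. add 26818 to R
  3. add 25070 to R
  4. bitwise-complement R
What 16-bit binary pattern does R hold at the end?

1010111100110101

Start: R = 9143 = 0010001110110111.
R = 9143 − (-25187) = 34330; wraps to -31206 = 1000011000011010
R = -31206 + 26818 = -4388 = 1110111011011100
R = -4388 + 25070 = 20682 = 0101000011001010
R = NOT 0101000011001010 = 1010111100110101 = -20683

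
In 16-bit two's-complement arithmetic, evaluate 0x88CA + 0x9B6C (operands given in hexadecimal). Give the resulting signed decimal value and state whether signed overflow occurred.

9270; overflow

0x88CA = 1000100011001010 = -30518 (signed)
0x9B6C = 1001101101101100 = -25748 (signed)
  1000100011001010
+ 1001101101101100
= 0010010000110110  (discard carry-out 1)
Result 0010010000110110: MSB = 0 → value 9270.
Both addends are negative but the stored result is non-negative: signed overflow. The true value -30518 + (-25748) = -56266 lies outside [-32768, 32767].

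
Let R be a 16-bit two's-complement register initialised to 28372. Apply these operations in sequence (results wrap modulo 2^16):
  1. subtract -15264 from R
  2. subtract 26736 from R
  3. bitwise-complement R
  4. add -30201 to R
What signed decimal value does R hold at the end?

18434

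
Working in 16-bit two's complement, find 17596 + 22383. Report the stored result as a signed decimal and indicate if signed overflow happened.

17596 → 0100010010111100
22383 → 0101011101101111
  0100010010111100
+ 0101011101101111
= 1001110000101011
Result 1001110000101011: MSB = 1 → 39979 − 65536 = -25557.
Both addends are non-negative but the stored result is negative: signed overflow. The true value 17596 + 22383 = 39979 lies outside [-32768, 32767].

-25557; overflow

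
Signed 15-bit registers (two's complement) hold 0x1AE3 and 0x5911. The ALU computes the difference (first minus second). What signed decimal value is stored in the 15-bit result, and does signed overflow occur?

-15918; overflow

0x1AE3 = 001101011100011 = 6883 (signed)
0x5911 = 101100100010001 = -9967 (signed)
Subtract via negate-and-add: invert 101100100010001 + 1 = 010011011101111 (i.e. 9967).
  001101011100011
+ 010011011101111
= 100000111010010
Result 100000111010010: MSB = 1 → 16850 − 32768 = -15918.
Both addends (after negating the subtrahend) are non-negative but the stored result is negative: signed overflow. The true value 6883 − (-9967) = 16850 lies outside [-16384, 16383].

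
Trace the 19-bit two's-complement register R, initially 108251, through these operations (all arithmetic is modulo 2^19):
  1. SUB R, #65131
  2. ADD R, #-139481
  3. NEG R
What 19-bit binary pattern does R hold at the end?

0010111100001101001

Start: R = 108251 = 0011010011011011011.
R = 108251 − 65131 = 43120 = 0001010100001110000
R = 43120 + (-139481) = -96361 = 1101000011110010111
R = −(-96361) = 96361 = 0010111100001101001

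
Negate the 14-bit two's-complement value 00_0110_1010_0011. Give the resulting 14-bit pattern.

Invert: 11100101011100. Add 1: 11100101011101.
Check: 00011010100011 = 1699, 11100101011101 = -1699.

11100101011101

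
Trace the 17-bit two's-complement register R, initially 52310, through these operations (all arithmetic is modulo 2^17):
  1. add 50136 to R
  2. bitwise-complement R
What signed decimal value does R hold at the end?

28625

Start: R = 52310 = 01100110001010110.
R = 52310 + 50136 = 102446; wraps to -28626 = 11001000000101110
R = NOT 11001000000101110 = 00110111111010001 = 28625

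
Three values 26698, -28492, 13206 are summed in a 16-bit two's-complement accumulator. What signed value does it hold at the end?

26698 + (-28492) = -1794 (1111100011111110)
-1794 + 13206 = 11412 (0010110010010100)

11412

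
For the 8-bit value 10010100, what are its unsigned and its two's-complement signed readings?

Unsigned: 10010100 = 148.
Signed: MSB=1 → 148 − 256 = -108.

unsigned = 148, signed = -108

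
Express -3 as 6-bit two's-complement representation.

111101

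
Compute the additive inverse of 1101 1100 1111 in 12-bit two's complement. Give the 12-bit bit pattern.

Invert: 001000110000. Add 1: 001000110001.
Check: 110111001111 = -561, 001000110001 = 561.

001000110001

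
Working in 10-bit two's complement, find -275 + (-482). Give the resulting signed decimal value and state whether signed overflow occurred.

-275 → 1011101101
-482 → 1000011110
  1011101101
+ 1000011110
= 0100001011  (discard carry-out 1)
Result 0100001011: MSB = 0 → value 267.
Both addends are negative but the stored result is non-negative: signed overflow. The true value -275 + (-482) = -757 lies outside [-512, 511].

267; overflow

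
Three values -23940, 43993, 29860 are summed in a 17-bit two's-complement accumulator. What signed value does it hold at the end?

49913

-23940 + 43993 = 20053 (00100111001010101)
20053 + 29860 = 49913 (01100001011111001)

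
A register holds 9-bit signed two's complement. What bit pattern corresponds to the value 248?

011111000

248 is non-negative, so write it directly in 9 bits: 011111000.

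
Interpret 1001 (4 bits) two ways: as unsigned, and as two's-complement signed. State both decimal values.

unsigned = 9, signed = -7

Unsigned: 1001 = 9.
Signed: MSB=1 → 9 − 16 = -7.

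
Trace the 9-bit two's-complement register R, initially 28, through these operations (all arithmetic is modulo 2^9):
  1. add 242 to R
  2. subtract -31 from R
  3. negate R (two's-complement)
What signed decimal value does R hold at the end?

Start: R = 28 = 000011100.
R = 28 + 242 = 270; wraps to -242 = 100001110
R = -242 − (-31) = -211 = 100101101
R = −(-211) = 211 = 011010011

211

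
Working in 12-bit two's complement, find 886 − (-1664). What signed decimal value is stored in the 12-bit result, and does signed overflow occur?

886 → 001101110110
-1664 → 100110000000
Subtract via negate-and-add: invert 100110000000 + 1 = 011010000000 (i.e. 1664).
  001101110110
+ 011010000000
= 100111110110
Result 100111110110: MSB = 1 → 2550 − 4096 = -1546.
Both addends (after negating the subtrahend) are non-negative but the stored result is negative: signed overflow. The true value 886 − (-1664) = 2550 lies outside [-2048, 2047].

-1546; overflow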